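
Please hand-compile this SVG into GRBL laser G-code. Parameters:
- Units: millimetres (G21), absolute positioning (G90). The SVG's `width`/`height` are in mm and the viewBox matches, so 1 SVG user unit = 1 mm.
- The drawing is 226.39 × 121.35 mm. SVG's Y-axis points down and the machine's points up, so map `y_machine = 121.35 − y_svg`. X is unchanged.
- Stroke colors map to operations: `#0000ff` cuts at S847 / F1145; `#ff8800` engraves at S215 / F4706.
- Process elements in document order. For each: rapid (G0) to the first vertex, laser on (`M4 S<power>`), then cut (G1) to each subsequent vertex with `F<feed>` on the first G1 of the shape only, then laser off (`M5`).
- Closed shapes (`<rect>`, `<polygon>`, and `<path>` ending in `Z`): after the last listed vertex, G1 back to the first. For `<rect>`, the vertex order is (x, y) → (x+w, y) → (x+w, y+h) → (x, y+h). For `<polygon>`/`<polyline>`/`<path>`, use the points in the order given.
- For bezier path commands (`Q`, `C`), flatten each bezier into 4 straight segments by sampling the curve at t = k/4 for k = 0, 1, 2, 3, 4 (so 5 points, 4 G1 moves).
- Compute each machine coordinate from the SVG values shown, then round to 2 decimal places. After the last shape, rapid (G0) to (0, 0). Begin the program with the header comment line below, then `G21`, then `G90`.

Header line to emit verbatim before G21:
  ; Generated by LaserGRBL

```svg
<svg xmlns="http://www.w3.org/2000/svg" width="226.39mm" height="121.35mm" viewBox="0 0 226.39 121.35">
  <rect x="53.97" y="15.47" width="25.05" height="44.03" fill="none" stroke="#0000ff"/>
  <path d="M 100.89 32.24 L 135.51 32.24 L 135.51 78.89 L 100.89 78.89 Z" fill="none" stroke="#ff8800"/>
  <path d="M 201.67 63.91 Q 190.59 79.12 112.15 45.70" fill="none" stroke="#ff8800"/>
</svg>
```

Since the viewBox matches the mm dimensions, user units are millimetres directly. The only transform is the Y-flip y_m = 121.35 − y_svg.

Shape 1 is a rectangle drawn with `<rect>`. Its stroke #0000ff means cut at S847, F1145. After flipping Y the toolpath is (53.97,105.88) → (79.02,105.88) → (79.02,61.85) → (53.97,61.85) → (53.97,105.88), returning to the start.

Shape 2 is a rectangle drawn with `<path>`. Its stroke #ff8800 means engrave at S215, F4706. After flipping Y the toolpath is (100.89,89.11) → (135.51,89.11) → (135.51,42.46) → (100.89,42.46) → (100.89,89.11), returning to the start.

Shape 3 is a quadratic bezier drawn with `<path>`. Its stroke #ff8800 means engrave at S215, F4706. After flipping Y the toolpath is (201.67,57.44) → (191.92,52.87) → (173.75,54.39) → (147.16,61.98) → (112.15,75.65).

; Generated by LaserGRBL
G21
G90
G0 X53.97 Y105.88
M4 S847
G1 X79.02 Y105.88 F1145
G1 X79.02 Y61.85
G1 X53.97 Y61.85
G1 X53.97 Y105.88
M5
G0 X100.89 Y89.11
M4 S215
G1 X135.51 Y89.11 F4706
G1 X135.51 Y42.46
G1 X100.89 Y42.46
G1 X100.89 Y89.11
M5
G0 X201.67 Y57.44
M4 S215
G1 X191.92 Y52.87 F4706
G1 X173.75 Y54.39
G1 X147.16 Y61.98
G1 X112.15 Y75.65
M5
G0 X0.00 Y0.00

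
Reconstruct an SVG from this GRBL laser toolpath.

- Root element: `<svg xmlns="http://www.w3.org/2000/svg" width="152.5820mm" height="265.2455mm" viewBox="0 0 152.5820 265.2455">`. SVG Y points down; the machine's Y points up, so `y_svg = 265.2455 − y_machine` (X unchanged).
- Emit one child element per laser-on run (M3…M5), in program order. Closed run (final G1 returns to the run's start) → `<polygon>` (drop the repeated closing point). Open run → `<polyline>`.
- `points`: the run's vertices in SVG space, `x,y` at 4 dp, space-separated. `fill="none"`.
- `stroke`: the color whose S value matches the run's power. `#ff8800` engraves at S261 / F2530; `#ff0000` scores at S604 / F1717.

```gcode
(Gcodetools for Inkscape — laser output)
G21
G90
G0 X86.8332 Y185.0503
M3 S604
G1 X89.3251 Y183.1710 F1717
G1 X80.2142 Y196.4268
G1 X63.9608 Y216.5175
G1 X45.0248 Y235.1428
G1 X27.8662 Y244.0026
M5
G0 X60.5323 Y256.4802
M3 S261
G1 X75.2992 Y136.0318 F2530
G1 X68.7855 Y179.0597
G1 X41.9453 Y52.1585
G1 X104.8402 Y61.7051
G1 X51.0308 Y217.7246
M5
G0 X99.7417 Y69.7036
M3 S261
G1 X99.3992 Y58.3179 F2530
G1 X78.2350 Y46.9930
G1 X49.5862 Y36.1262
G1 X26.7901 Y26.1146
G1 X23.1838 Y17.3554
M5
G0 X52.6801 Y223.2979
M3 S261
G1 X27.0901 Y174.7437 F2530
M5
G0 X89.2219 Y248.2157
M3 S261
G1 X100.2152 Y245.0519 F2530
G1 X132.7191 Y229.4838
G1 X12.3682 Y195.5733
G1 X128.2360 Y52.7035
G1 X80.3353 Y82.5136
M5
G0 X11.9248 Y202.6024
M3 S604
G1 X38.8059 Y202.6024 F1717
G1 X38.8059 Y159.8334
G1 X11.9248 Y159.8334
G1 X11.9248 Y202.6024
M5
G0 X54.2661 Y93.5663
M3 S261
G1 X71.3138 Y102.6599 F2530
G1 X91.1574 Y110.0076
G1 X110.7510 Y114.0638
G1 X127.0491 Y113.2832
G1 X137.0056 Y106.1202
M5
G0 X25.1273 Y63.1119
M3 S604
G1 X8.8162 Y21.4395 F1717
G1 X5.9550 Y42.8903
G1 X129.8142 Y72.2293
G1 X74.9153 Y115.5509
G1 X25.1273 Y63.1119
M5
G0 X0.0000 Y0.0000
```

y_svg = 265.2455 − y_m.

[1] S604→`#ff0000` (score); open run; points: 86.8332,80.1952 89.3251,82.0745 80.2142,68.8187 63.9608,48.7280 45.0248,30.1027 27.8662,21.2429

[2] S261→`#ff8800` (engrave); open run; points: 60.5323,8.7653 75.2992,129.2137 68.7855,86.1858 41.9453,213.0870 104.8402,203.5404 51.0308,47.5209

[3] S261→`#ff8800` (engrave); open run; points: 99.7417,195.5419 99.3992,206.9276 78.2350,218.2525 49.5862,229.1193 26.7901,239.1309 23.1838,247.8901

[4] S261→`#ff8800` (engrave); open run; points: 52.6801,41.9476 27.0901,90.5018

[5] S261→`#ff8800` (engrave); open run; points: 89.2219,17.0298 100.2152,20.1936 132.7191,35.7617 12.3682,69.6722 128.2360,212.5420 80.3353,182.7319

[6] S604→`#ff0000` (score); closed run; points: 11.9248,62.6431 38.8059,62.6431 38.8059,105.4121 11.9248,105.4121

[7] S261→`#ff8800` (engrave); open run; points: 54.2661,171.6792 71.3138,162.5856 91.1574,155.2379 110.7510,151.1817 127.0491,151.9623 137.0056,159.1253

[8] S604→`#ff0000` (score); closed run; points: 25.1273,202.1336 8.8162,243.8060 5.9550,222.3552 129.8142,193.0162 74.9153,149.6946

<svg xmlns="http://www.w3.org/2000/svg" width="152.5820mm" height="265.2455mm" viewBox="0 0 152.5820 265.2455">
  <polyline points="86.8332,80.1952 89.3251,82.0745 80.2142,68.8187 63.9608,48.7280 45.0248,30.1027 27.8662,21.2429" fill="none" stroke="#ff0000"/>
  <polyline points="60.5323,8.7653 75.2992,129.2137 68.7855,86.1858 41.9453,213.0870 104.8402,203.5404 51.0308,47.5209" fill="none" stroke="#ff8800"/>
  <polyline points="99.7417,195.5419 99.3992,206.9276 78.2350,218.2525 49.5862,229.1193 26.7901,239.1309 23.1838,247.8901" fill="none" stroke="#ff8800"/>
  <polyline points="52.6801,41.9476 27.0901,90.5018" fill="none" stroke="#ff8800"/>
  <polyline points="89.2219,17.0298 100.2152,20.1936 132.7191,35.7617 12.3682,69.6722 128.2360,212.5420 80.3353,182.7319" fill="none" stroke="#ff8800"/>
  <polygon points="11.9248,62.6431 38.8059,62.6431 38.8059,105.4121 11.9248,105.4121" fill="none" stroke="#ff0000"/>
  <polyline points="54.2661,171.6792 71.3138,162.5856 91.1574,155.2379 110.7510,151.1817 127.0491,151.9623 137.0056,159.1253" fill="none" stroke="#ff8800"/>
  <polygon points="25.1273,202.1336 8.8162,243.8060 5.9550,222.3552 129.8142,193.0162 74.9153,149.6946" fill="none" stroke="#ff0000"/>
</svg>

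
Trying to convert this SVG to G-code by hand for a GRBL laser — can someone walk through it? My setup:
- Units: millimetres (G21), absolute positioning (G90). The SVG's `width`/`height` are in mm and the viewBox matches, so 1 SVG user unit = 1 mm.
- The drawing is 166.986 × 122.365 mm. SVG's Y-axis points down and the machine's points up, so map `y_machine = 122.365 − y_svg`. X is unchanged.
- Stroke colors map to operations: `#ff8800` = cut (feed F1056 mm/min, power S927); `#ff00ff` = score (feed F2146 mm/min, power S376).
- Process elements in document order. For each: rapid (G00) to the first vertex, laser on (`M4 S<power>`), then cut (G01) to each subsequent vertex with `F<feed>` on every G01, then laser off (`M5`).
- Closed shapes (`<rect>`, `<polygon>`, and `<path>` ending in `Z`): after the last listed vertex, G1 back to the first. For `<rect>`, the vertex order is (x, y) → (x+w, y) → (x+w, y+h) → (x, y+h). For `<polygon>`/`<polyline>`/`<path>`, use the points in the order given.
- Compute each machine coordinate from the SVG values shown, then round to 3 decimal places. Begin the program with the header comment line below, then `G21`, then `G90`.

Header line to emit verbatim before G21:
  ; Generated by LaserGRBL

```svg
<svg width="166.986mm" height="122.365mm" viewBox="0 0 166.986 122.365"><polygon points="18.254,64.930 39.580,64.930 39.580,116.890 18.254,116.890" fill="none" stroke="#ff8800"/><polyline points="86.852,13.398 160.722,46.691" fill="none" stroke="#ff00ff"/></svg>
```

; Generated by LaserGRBL
G21
G90
G00 X18.254 Y57.435
M4 S927
G01 X39.580 Y57.435 F1056
G01 X39.580 Y5.475 F1056
G01 X18.254 Y5.475 F1056
G01 X18.254 Y57.435 F1056
M5
G00 X86.852 Y108.967
M4 S376
G01 X160.722 Y75.674 F2146
M5

viewBox `0 0 166.986 122.365` with mm width/height → 1 unit = 1 mm. Flip: y_m = 122.365 − y_svg.

**Shape 1** — `<polygon>` rectangle, stroke `#ff8800` → cut (S927, F1056). Machine vertices: (18.254,57.435) → (39.580,57.435) → (39.580,5.475) → (18.254,5.475) → (18.254,57.435). Closed: final G1 returns to the first vertex.

**Shape 2** — `<polyline>` line segment, stroke `#ff00ff` → score (S376, F2146). Machine vertices: (86.852,108.967) → (160.722,75.674). Open path.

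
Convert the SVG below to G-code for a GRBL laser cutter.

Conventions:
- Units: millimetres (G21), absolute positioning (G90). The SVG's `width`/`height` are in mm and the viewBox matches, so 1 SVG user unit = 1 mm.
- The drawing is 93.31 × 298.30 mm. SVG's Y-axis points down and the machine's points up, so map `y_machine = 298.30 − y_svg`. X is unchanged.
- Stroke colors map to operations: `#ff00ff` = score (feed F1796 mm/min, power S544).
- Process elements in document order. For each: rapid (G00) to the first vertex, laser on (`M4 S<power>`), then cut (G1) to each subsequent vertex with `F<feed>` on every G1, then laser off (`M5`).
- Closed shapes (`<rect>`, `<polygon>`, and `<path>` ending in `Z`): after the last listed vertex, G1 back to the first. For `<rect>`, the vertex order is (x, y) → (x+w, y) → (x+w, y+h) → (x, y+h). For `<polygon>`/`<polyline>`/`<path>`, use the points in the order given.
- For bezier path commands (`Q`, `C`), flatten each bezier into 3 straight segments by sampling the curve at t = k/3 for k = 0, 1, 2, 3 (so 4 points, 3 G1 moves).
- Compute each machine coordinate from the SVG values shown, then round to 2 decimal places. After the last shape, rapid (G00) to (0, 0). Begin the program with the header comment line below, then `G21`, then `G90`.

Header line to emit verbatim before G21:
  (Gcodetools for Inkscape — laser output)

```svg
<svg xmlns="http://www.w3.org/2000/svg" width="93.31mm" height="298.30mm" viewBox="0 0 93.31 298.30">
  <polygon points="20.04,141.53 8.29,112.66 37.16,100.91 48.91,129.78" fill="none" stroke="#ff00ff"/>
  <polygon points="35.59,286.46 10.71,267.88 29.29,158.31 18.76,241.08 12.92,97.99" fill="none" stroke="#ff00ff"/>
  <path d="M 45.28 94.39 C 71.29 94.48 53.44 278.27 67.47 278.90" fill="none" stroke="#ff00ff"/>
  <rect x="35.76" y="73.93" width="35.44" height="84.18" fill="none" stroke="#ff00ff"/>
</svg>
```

Since the viewBox matches the mm dimensions, user units are millimetres directly. The only transform is the Y-flip y_m = 298.30 − y_svg.

Shape 1 is a regular polygon drawn with `<polygon>`. Its stroke #ff00ff means score at S544, F1796. After flipping Y the toolpath is (20.04,156.77) → (8.29,185.64) → (37.16,197.39) → (48.91,168.52) → (20.04,156.77), returning to the start.

Shape 2 is a closed polygon drawn with `<polygon>`. Its stroke #ff00ff means score at S544, F1796. After flipping Y the toolpath is (35.59,11.84) → (10.71,30.42) → (29.29,139.99) → (18.76,57.22) → (12.92,200.31) → (35.59,11.84), returning to the start.

Shape 3 is a cubic bezier drawn with `<path>`. Its stroke #ff00ff means score at S544, F1796. After flipping Y the toolpath is (45.28,203.91) → (59.48,156.17) → (61.26,67.50) → (67.47,19.40).

Shape 4 is a rectangle drawn with `<rect>`. Its stroke #ff00ff means score at S544, F1796. After flipping Y the toolpath is (35.76,224.37) → (71.20,224.37) → (71.20,140.19) → (35.76,140.19) → (35.76,224.37), returning to the start.

(Gcodetools for Inkscape — laser output)
G21
G90
G00 X20.04 Y156.77
M4 S544
G1 X8.29 Y185.64 F1796
G1 X37.16 Y197.39 F1796
G1 X48.91 Y168.52 F1796
G1 X20.04 Y156.77 F1796
M5
G00 X35.59 Y11.84
M4 S544
G1 X10.71 Y30.42 F1796
G1 X29.29 Y139.99 F1796
G1 X18.76 Y57.22 F1796
G1 X12.92 Y200.31 F1796
G1 X35.59 Y11.84 F1796
M5
G00 X45.28 Y203.91
M4 S544
G1 X59.48 Y156.17 F1796
G1 X61.26 Y67.50 F1796
G1 X67.47 Y19.40 F1796
M5
G00 X35.76 Y224.37
M4 S544
G1 X71.20 Y224.37 F1796
G1 X71.20 Y140.19 F1796
G1 X35.76 Y140.19 F1796
G1 X35.76 Y224.37 F1796
M5
G00 X0.00 Y0.00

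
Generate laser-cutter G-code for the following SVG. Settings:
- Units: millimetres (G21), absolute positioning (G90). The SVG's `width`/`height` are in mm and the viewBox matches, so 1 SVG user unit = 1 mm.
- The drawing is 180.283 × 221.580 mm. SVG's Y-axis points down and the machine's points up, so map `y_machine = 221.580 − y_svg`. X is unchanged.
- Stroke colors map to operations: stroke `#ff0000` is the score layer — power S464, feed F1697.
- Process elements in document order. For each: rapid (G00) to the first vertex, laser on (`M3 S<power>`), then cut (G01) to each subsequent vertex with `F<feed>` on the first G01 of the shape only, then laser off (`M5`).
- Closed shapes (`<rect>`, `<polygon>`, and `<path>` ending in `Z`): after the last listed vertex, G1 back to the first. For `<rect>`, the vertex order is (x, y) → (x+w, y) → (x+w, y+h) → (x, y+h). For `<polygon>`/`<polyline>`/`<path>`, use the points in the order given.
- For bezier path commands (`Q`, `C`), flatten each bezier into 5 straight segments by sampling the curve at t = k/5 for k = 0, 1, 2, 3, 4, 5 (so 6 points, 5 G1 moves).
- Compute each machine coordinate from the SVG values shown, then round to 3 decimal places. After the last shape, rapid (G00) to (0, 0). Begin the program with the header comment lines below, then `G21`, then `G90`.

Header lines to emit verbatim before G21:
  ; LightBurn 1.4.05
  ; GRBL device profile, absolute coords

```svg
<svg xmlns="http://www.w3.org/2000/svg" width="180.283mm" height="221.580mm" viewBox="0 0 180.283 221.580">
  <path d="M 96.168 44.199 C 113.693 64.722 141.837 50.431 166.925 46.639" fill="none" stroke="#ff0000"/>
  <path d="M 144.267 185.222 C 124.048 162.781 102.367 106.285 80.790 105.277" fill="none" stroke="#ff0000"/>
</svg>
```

Since the viewBox matches the mm dimensions, user units are millimetres directly. The only transform is the Y-flip y_m = 221.580 − y_svg.

Shape 1 is a cubic bezier drawn with `<path>`. Its stroke #ff0000 means score at S464, F1697. After flipping Y the toolpath is (96.168,177.381) → (107.848,168.882) → (121.420,166.564) → (136.228,168.251) → (151.615,171.768) → (166.925,174.941).

Shape 2 is a cubic bezier drawn with `<path>`. Its stroke #ff0000 means score at S464, F1697. After flipping Y the toolpath is (144.267,36.358) → (131.973,53.193) → (119.403,73.903) → (106.632,94.190) → (93.736,109.756) → (80.790,116.303).

; LightBurn 1.4.05
; GRBL device profile, absolute coords
G21
G90
G00 X96.168 Y177.381
M3 S464
G01 X107.848 Y168.882 F1697
G01 X121.420 Y166.564
G01 X136.228 Y168.251
G01 X151.615 Y171.768
G01 X166.925 Y174.941
M5
G00 X144.267 Y36.358
M3 S464
G01 X131.973 Y53.193 F1697
G01 X119.403 Y73.903
G01 X106.632 Y94.190
G01 X93.736 Y109.756
G01 X80.790 Y116.303
M5
G00 X0.000 Y0.000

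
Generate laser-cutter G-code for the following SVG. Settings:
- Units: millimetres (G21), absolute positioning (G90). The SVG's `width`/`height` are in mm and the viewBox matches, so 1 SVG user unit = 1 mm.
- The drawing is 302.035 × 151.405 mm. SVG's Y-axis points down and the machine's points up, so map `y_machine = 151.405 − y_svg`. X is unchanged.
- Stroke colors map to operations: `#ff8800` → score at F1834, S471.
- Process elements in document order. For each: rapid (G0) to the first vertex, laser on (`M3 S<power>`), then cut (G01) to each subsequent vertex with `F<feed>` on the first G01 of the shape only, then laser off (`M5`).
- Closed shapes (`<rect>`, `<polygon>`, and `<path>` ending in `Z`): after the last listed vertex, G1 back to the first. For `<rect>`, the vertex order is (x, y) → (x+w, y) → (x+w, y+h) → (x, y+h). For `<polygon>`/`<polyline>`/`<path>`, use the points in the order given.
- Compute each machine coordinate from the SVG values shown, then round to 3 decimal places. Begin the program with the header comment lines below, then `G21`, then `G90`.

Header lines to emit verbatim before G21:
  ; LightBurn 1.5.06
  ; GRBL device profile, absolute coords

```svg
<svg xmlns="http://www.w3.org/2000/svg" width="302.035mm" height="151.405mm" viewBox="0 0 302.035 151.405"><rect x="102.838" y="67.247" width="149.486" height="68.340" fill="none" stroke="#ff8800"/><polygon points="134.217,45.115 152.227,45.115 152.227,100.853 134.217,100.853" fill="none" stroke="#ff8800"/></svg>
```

1 u = 1 mm; y_m = 151.405 − y.

[1] `<rect>` rectangle, #ff8800→score S471 F1834: (102.838,84.158) → (252.324,84.158) → (252.324,15.818) → (102.838,15.818) → (102.838,84.158) (closed)

[2] `<polygon>` rectangle, #ff8800→score S471 F1834: (134.217,106.290) → (152.227,106.290) → (152.227,50.552) → (134.217,50.552) → (134.217,106.290) (closed)

; LightBurn 1.5.06
; GRBL device profile, absolute coords
G21
G90
G0 X102.838 Y84.158
M3 S471
G01 X252.324 Y84.158 F1834
G01 X252.324 Y15.818
G01 X102.838 Y15.818
G01 X102.838 Y84.158
M5
G0 X134.217 Y106.290
M3 S471
G01 X152.227 Y106.290 F1834
G01 X152.227 Y50.552
G01 X134.217 Y50.552
G01 X134.217 Y106.290
M5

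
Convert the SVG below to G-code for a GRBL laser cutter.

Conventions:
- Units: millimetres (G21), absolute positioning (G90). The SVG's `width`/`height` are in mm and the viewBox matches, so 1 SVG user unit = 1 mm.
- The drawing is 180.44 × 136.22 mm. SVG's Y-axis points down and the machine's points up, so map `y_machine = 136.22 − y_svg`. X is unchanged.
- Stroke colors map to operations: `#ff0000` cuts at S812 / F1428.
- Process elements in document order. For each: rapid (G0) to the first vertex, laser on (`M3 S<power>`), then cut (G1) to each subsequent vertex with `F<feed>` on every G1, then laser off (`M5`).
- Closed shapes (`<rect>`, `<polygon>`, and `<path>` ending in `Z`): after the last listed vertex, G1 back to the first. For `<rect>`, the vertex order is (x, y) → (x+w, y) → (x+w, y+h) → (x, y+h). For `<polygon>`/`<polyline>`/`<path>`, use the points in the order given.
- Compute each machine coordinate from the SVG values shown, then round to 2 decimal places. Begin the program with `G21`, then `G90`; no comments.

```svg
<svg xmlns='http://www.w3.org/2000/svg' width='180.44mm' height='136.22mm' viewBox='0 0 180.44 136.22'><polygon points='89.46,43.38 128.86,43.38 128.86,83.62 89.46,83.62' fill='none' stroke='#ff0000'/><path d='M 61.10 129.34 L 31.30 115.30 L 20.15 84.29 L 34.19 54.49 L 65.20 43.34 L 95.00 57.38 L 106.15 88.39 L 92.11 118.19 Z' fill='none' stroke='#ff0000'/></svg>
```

1 u = 1 mm; y_m = 136.22 − y.

[1] `<polygon>` rectangle, #ff0000→cut S812 F1428: (89.46,92.84) → (128.86,92.84) → (128.86,52.60) → (89.46,52.60) → (89.46,92.84) (closed)

[2] `<path>` regular polygon, #ff0000→cut S812 F1428: (61.10,6.88) → (31.30,20.92) → (20.15,51.93) → (34.19,81.73) → (65.20,92.88) → (95.00,78.84) → (106.15,47.83) → (92.11,18.03) → (61.10,6.88) (closed)

G21
G90
G0 X89.46 Y92.84
M3 S812
G1 X128.86 Y92.84 F1428
G1 X128.86 Y52.60 F1428
G1 X89.46 Y52.60 F1428
G1 X89.46 Y92.84 F1428
M5
G0 X61.10 Y6.88
M3 S812
G1 X31.30 Y20.92 F1428
G1 X20.15 Y51.93 F1428
G1 X34.19 Y81.73 F1428
G1 X65.20 Y92.88 F1428
G1 X95.00 Y78.84 F1428
G1 X106.15 Y47.83 F1428
G1 X92.11 Y18.03 F1428
G1 X61.10 Y6.88 F1428
M5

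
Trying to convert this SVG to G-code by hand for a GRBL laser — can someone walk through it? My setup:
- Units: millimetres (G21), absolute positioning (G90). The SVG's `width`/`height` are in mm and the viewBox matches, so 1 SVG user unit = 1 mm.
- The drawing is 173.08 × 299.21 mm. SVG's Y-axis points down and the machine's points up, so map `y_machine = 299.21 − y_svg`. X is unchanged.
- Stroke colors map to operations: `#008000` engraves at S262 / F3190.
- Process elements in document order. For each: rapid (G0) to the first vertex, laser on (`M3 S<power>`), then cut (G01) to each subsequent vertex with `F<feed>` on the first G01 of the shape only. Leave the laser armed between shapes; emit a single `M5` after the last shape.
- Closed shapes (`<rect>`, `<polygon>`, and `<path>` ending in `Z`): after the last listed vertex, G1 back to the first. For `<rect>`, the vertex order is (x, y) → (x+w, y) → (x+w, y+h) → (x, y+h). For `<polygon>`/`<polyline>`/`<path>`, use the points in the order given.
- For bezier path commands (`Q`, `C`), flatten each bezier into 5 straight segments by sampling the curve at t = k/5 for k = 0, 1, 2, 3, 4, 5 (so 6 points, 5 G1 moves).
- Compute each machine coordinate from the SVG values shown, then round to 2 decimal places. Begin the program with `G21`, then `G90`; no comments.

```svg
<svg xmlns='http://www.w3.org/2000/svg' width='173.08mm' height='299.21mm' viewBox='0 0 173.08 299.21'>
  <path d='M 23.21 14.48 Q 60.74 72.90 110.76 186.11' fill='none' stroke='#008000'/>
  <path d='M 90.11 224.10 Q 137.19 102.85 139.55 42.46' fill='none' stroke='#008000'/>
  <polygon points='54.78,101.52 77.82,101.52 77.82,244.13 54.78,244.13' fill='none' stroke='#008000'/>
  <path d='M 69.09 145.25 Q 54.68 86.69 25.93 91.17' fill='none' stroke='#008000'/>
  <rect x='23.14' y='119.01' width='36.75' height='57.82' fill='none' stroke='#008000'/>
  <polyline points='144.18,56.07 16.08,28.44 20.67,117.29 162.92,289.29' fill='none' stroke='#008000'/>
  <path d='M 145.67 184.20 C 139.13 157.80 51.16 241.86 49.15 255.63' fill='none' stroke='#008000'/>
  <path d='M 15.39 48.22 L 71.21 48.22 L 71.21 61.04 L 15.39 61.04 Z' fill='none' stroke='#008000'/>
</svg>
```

viewBox `0 0 173.08 299.21` with mm width/height → 1 unit = 1 mm. Flip: y_m = 299.21 − y_svg.

**Shape 1** — `<path>` quadratic bezier, stroke `#008000` → engrave (S262, F3190). Control points (SVG): P0=(23.21,14.48), P1=(60.74,72.90), P2=(110.76,186.11); sampled at t=k/5. Machine vertices: (23.21,284.73) → (38.72,259.17) → (55.23,229.23) → (72.74,194.90) → (91.25,156.19) → (110.76,113.10). Open path.

**Shape 2** — `<path>` quadratic bezier, stroke `#008000` → engrave (S262, F3190). Control points (SVG): P0=(90.11,224.10), P1=(137.19,102.85), P2=(139.55,42.46); sampled at t=k/5. Machine vertices: (90.11,75.11) → (107.15,121.18) → (120.62,162.37) → (130.51,198.70) → (136.82,230.16) → (139.55,256.75). Open path.

**Shape 3** — `<polygon>` rectangle, stroke `#008000` → engrave (S262, F3190). Machine vertices: (54.78,197.69) → (77.82,197.69) → (77.82,55.08) → (54.78,55.08) → (54.78,197.69). Closed: final G1 returns to the first vertex.

**Shape 4** — `<path>` quadratic bezier, stroke `#008000` → engrave (S262, F3190). Control points (SVG): P0=(69.09,145.25), P1=(54.68,86.69), P2=(25.93,91.17); sampled at t=k/5. Machine vertices: (69.09,153.96) → (62.75,174.86) → (55.27,190.72) → (46.64,201.54) → (36.86,207.31) → (25.93,208.04). Open path.

**Shape 5** — `<rect>` rectangle, stroke `#008000` → engrave (S262, F3190). Machine vertices: (23.14,180.20) → (59.89,180.20) → (59.89,122.38) → (23.14,122.38) → (23.14,180.20). Closed: final G1 returns to the first vertex.

**Shape 6** — `<polyline>` open polyline, stroke `#008000` → engrave (S262, F3190). Machine vertices: (144.18,243.14) → (16.08,270.77) → (20.67,181.92) → (162.92,9.92). Open path.

**Shape 7** — `<path>` cubic bezier, stroke `#008000` → engrave (S262, F3190). Control points (SVG): P0=(145.67,184.20), P1=(139.13,157.80), P2=(51.16,241.86), P3=(49.15,255.63); sampled at t=k/5. Machine vertices: (145.67,115.01) → (133.31,119.04) → (109.45,105.24) → (82.11,82.28) → (59.33,58.83) → (49.15,43.58). Open path.

**Shape 8** — `<path>` rectangle, stroke `#008000` → engrave (S262, F3190). Machine vertices: (15.39,250.99) → (71.21,250.99) → (71.21,238.17) → (15.39,238.17) → (15.39,250.99). Closed: final G1 returns to the first vertex.

G21
G90
G0 X23.21 Y284.73
M3 S262
G01 X38.72 Y259.17 F3190
G01 X55.23 Y229.23
G01 X72.74 Y194.90
G01 X91.25 Y156.19
G01 X110.76 Y113.10
G0 X90.11 Y75.11
M3 S262
G01 X107.15 Y121.18 F3190
G01 X120.62 Y162.37
G01 X130.51 Y198.70
G01 X136.82 Y230.16
G01 X139.55 Y256.75
G0 X54.78 Y197.69
M3 S262
G01 X77.82 Y197.69 F3190
G01 X77.82 Y55.08
G01 X54.78 Y55.08
G01 X54.78 Y197.69
G0 X69.09 Y153.96
M3 S262
G01 X62.75 Y174.86 F3190
G01 X55.27 Y190.72
G01 X46.64 Y201.54
G01 X36.86 Y207.31
G01 X25.93 Y208.04
G0 X23.14 Y180.20
M3 S262
G01 X59.89 Y180.20 F3190
G01 X59.89 Y122.38
G01 X23.14 Y122.38
G01 X23.14 Y180.20
G0 X144.18 Y243.14
M3 S262
G01 X16.08 Y270.77 F3190
G01 X20.67 Y181.92
G01 X162.92 Y9.92
G0 X145.67 Y115.01
M3 S262
G01 X133.31 Y119.04 F3190
G01 X109.45 Y105.24
G01 X82.11 Y82.28
G01 X59.33 Y58.83
G01 X49.15 Y43.58
G0 X15.39 Y250.99
M3 S262
G01 X71.21 Y250.99 F3190
G01 X71.21 Y238.17
G01 X15.39 Y238.17
G01 X15.39 Y250.99
M5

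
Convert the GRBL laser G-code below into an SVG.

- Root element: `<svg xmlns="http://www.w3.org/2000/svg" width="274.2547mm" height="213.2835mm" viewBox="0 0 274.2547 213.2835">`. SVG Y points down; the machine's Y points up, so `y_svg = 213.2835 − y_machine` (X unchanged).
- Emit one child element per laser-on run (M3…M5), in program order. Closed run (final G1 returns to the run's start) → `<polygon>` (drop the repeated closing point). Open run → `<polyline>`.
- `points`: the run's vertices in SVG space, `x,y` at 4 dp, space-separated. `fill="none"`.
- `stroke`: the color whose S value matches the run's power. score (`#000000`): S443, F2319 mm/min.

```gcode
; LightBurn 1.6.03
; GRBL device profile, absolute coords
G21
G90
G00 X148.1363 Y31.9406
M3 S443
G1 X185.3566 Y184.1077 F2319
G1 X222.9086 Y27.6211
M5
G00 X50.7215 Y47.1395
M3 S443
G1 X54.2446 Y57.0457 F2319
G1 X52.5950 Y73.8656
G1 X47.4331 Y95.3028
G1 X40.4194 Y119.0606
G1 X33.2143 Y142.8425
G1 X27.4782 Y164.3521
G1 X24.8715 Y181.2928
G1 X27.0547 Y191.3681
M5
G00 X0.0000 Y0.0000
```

Machine Y-up, SVG Y-down with viewBox height 213.2835, so y_svg = 213.2835 − y_machine; X carries over. Every run uses S443, so all elements get stroke `#000000` (score).

Run 1: The run is open, so emit a `<polyline>` with points (Y-flipped): 148.1363,181.3429 185.3566,29.1758 222.9086,185.6624.

Run 2: The run is open, so emit a `<polyline>` with points (Y-flipped): 50.7215,166.1440 54.2446,156.2378 52.5950,139.4179 47.4331,117.9807 40.4194,94.2229 33.2143,70.4410 27.4782,48.9314 24.8715,31.9907 27.0547,21.9154.

<svg xmlns="http://www.w3.org/2000/svg" width="274.2547mm" height="213.2835mm" viewBox="0 0 274.2547 213.2835">
  <polyline points="148.1363,181.3429 185.3566,29.1758 222.9086,185.6624" fill="none" stroke="#000000"/>
  <polyline points="50.7215,166.1440 54.2446,156.2378 52.5950,139.4179 47.4331,117.9807 40.4194,94.2229 33.2143,70.4410 27.4782,48.9314 24.8715,31.9907 27.0547,21.9154" fill="none" stroke="#000000"/>
</svg>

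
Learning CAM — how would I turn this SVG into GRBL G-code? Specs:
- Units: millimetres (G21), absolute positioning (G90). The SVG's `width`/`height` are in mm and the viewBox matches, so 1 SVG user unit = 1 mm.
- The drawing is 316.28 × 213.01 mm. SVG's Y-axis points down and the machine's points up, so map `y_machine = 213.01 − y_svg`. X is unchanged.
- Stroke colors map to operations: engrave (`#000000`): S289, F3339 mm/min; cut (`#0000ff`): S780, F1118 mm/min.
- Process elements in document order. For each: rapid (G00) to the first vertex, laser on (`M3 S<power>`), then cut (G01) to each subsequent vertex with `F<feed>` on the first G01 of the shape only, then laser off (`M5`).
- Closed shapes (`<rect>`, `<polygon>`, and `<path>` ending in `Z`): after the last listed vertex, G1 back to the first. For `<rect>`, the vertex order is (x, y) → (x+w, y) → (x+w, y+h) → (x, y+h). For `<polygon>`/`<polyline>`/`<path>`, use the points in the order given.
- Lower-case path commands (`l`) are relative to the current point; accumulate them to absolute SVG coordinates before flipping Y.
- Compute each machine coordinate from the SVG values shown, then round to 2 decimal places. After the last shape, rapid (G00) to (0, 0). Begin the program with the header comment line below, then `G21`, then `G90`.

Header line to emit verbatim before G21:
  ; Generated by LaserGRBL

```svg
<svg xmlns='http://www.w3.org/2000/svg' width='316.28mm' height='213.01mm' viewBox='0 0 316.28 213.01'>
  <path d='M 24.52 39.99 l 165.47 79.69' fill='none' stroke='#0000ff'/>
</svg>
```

1 u = 1 mm; y_m = 213.01 − y.

[1] `<path>` line segment, #0000ff→cut S780 F1118: (24.52,173.02) → (189.99,93.33)

; Generated by LaserGRBL
G21
G90
G00 X24.52 Y173.02
M3 S780
G01 X189.99 Y93.33 F1118
M5
G00 X0.00 Y0.00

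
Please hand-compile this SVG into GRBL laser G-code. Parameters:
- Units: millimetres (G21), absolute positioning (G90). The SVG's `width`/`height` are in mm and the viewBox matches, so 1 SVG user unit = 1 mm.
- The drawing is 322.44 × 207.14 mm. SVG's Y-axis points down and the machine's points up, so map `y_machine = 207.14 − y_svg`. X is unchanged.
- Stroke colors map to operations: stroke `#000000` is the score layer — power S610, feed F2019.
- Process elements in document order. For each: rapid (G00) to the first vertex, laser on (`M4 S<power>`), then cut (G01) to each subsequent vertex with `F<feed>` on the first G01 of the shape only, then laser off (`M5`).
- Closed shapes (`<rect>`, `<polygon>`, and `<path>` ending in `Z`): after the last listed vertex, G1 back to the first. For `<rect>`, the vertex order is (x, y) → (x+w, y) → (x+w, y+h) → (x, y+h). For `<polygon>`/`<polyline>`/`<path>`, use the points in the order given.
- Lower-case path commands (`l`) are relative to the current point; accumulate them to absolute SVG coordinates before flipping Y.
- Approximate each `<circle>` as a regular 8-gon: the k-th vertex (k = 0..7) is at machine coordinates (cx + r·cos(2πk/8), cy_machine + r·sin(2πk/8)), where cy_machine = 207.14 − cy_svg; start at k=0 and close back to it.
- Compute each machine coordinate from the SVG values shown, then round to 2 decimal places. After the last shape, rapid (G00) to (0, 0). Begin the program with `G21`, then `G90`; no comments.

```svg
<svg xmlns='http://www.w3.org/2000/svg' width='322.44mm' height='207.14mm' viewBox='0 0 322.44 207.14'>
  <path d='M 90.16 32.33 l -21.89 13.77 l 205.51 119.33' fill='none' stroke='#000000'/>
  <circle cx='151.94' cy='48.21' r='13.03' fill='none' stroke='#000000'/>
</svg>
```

viewBox `0 0 322.44 207.14` with mm width/height → 1 unit = 1 mm. Flip: y_m = 207.14 − y_svg.

**Shape 1** — `<path>` open polyline, stroke `#000000` → score (S610, F2019). Machine vertices: (90.16,174.81) → (68.27,161.04) → (273.78,41.71). Open path.

**Shape 2** — `<circle>` circle, stroke `#000000` → score (S610, F2019). Machine vertices: (164.97,158.93) → (161.15,168.14) → (151.94,171.96) → (142.73,168.14) → (138.91,158.93) → (142.73,149.72) → (151.94,145.90) → (161.15,149.72) → (164.97,158.93). Closed: final G1 returns to the first vertex.

G21
G90
G00 X90.16 Y174.81
M4 S610
G01 X68.27 Y161.04 F2019
G01 X273.78 Y41.71
M5
G00 X164.97 Y158.93
M4 S610
G01 X161.15 Y168.14 F2019
G01 X151.94 Y171.96
G01 X142.73 Y168.14
G01 X138.91 Y158.93
G01 X142.73 Y149.72
G01 X151.94 Y145.90
G01 X161.15 Y149.72
G01 X164.97 Y158.93
M5
G00 X0.00 Y0.00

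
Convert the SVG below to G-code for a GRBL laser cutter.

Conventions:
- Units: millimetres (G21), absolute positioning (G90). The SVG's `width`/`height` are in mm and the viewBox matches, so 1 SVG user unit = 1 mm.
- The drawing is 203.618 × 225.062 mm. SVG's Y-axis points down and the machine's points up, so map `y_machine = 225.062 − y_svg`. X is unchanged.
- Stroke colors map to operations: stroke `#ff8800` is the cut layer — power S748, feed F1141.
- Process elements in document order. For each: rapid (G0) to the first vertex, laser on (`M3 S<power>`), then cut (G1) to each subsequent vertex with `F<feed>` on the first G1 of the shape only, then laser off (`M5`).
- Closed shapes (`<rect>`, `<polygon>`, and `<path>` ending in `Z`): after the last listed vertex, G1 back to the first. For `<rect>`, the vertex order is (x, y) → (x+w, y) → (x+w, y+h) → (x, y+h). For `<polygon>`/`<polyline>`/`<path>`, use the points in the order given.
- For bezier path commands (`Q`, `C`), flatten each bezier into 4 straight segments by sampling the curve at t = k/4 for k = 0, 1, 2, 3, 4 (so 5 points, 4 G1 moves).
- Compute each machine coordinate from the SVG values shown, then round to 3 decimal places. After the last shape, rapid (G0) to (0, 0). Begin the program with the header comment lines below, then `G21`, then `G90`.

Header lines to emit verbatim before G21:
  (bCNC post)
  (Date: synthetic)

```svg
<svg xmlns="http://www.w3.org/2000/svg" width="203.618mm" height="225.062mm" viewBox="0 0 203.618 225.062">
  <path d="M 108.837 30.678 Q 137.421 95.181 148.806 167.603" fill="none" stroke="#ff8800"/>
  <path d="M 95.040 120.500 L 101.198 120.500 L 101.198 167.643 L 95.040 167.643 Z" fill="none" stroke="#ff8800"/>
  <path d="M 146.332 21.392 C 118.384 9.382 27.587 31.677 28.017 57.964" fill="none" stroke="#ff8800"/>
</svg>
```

Since the viewBox matches the mm dimensions, user units are millimetres directly. The only transform is the Y-flip y_m = 225.062 − y_svg.

Shape 1 is a quadratic bezier drawn with `<path>`. Its stroke #ff8800 means cut at S748, F1141. After flipping Y the toolpath is (108.837,194.384) → (122.054,161.638) → (133.121,127.901) → (142.039,93.175) → (148.806,57.459).

Shape 2 is a rectangle drawn with `<path>`. Its stroke #ff8800 means cut at S748, F1141. After flipping Y the toolpath is (95.040,104.562) → (101.198,104.562) → (101.198,57.419) → (95.040,57.419) → (95.040,104.562), returning to the start.

Shape 3 is a cubic bezier drawn with `<path>`. Its stroke #ff8800 means cut at S748, F1141. After flipping Y the toolpath is (146.332,203.670) → (115.994,206.719) → (76.533,199.745) → (42.392,185.591) → (28.017,167.098).

(bCNC post)
(Date: synthetic)
G21
G90
G0 X108.837 Y194.384
M3 S748
G1 X122.054 Y161.638 F1141
G1 X133.121 Y127.901
G1 X142.039 Y93.175
G1 X148.806 Y57.459
M5
G0 X95.040 Y104.562
M3 S748
G1 X101.198 Y104.562 F1141
G1 X101.198 Y57.419
G1 X95.040 Y57.419
G1 X95.040 Y104.562
M5
G0 X146.332 Y203.670
M3 S748
G1 X115.994 Y206.719 F1141
G1 X76.533 Y199.745
G1 X42.392 Y185.591
G1 X28.017 Y167.098
M5
G0 X0.000 Y0.000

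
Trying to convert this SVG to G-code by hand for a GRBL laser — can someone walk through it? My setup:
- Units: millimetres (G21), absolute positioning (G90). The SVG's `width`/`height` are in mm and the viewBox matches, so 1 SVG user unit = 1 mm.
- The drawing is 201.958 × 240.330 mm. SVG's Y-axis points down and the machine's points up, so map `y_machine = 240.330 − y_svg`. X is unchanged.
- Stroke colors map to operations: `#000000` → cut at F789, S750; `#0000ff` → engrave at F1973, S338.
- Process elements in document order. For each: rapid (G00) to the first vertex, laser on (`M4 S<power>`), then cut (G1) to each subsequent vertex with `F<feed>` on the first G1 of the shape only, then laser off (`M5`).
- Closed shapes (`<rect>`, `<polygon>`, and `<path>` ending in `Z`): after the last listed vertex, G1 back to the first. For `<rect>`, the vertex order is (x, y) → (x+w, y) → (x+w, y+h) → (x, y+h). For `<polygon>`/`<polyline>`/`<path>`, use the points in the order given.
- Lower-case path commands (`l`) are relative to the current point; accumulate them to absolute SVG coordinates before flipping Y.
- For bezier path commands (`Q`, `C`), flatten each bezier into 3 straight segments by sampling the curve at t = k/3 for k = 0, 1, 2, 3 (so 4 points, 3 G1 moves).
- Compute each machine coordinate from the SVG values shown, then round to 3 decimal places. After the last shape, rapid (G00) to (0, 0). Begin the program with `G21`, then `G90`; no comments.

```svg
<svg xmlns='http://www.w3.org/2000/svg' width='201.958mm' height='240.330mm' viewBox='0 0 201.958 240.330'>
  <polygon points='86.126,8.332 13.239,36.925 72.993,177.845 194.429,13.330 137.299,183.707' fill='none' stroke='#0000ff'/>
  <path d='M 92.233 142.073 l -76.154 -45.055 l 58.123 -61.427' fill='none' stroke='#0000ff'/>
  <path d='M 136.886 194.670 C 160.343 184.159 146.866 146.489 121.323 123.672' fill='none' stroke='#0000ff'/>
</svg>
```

G21
G90
G00 X86.126 Y231.998
M4 S338
G1 X13.239 Y203.405 F1973
G1 X72.993 Y62.485
G1 X194.429 Y227.000
G1 X137.299 Y56.623
G1 X86.126 Y231.998
M5
G00 X92.233 Y98.257
M4 S338
G1 X16.079 Y143.312 F1973
G1 X74.202 Y204.739
M5
G00 X136.886 Y45.660
M4 S338
G1 X148.953 Y63.668 F1973
G1 X141.923 Y90.446
G1 X121.323 Y116.658
M5
G00 X0.000 Y0.000

1 u = 1 mm; y_m = 240.330 − y.

[1] `<polygon>` closed polygon, #0000ff→engrave S338 F1973: (86.126,231.998) → (13.239,203.405) → (72.993,62.485) → (194.429,227.000) → (137.299,56.623) → (86.126,231.998) (closed)

[2] `<path>` open polyline, #0000ff→engrave S338 F1973: (92.233,98.257) → (16.079,143.312) → (74.202,204.739)

[3] `<path>` cubic bezier, #0000ff→engrave S338 F1973: (136.886,45.660) → (148.953,63.668) → (141.923,90.446) → (121.323,116.658)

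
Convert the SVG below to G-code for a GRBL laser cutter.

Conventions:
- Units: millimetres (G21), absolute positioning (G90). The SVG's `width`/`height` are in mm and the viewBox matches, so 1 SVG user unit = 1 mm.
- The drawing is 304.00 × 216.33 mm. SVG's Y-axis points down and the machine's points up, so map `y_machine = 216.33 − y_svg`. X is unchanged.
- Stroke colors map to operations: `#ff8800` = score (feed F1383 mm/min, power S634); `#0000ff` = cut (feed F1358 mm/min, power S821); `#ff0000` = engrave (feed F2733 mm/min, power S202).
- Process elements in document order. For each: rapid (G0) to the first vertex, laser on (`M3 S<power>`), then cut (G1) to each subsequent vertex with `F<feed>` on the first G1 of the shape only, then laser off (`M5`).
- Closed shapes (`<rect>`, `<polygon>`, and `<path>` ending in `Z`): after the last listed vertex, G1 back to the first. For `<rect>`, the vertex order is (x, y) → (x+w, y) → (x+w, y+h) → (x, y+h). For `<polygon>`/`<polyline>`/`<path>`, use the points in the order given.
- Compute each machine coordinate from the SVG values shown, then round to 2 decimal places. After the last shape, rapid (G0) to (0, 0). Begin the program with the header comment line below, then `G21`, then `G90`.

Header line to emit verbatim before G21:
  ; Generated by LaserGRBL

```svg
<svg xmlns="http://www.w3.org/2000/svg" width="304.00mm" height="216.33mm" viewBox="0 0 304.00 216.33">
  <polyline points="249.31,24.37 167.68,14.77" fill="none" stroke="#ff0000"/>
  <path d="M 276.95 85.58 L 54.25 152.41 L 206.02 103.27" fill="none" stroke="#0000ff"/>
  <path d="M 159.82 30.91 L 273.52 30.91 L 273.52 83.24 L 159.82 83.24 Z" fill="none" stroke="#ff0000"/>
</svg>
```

; Generated by LaserGRBL
G21
G90
G0 X249.31 Y191.96
M3 S202
G1 X167.68 Y201.56 F2733
M5
G0 X276.95 Y130.75
M3 S821
G1 X54.25 Y63.92 F1358
G1 X206.02 Y113.06
M5
G0 X159.82 Y185.42
M3 S202
G1 X273.52 Y185.42 F2733
G1 X273.52 Y133.09
G1 X159.82 Y133.09
G1 X159.82 Y185.42
M5
G0 X0.00 Y0.00

1 u = 1 mm; y_m = 216.33 − y.

[1] `<polyline>` line segment, #ff0000→engrave S202 F2733: (249.31,191.96) → (167.68,201.56)

[2] `<path>` open polyline, #0000ff→cut S821 F1358: (276.95,130.75) → (54.25,63.92) → (206.02,113.06)

[3] `<path>` rectangle, #ff0000→engrave S202 F2733: (159.82,185.42) → (273.52,185.42) → (273.52,133.09) → (159.82,133.09) → (159.82,185.42) (closed)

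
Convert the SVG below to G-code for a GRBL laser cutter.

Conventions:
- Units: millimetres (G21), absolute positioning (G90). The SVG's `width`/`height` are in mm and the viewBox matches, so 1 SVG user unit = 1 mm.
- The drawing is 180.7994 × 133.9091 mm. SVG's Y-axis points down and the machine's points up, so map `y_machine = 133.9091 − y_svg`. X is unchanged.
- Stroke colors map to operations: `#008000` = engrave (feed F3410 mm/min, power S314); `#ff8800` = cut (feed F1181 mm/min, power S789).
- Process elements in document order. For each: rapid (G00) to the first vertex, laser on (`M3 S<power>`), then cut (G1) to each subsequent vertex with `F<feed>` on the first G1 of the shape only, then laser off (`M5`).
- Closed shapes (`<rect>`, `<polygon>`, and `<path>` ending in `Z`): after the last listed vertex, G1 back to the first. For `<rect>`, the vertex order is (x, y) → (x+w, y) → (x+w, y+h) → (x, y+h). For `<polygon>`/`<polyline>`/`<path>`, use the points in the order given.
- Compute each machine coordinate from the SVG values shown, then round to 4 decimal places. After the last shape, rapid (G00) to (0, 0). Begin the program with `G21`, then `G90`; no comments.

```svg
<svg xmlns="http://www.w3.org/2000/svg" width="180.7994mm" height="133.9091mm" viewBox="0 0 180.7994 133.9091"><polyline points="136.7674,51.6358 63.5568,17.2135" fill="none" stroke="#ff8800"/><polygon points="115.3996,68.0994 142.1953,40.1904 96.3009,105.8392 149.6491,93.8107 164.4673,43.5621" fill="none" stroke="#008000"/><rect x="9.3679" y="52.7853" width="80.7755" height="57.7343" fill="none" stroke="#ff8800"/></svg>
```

1 u = 1 mm; y_m = 133.9091 − y.

[1] `<polyline>` line segment, #ff8800→cut S789 F1181: (136.7674,82.2733) → (63.5568,116.6956)

[2] `<polygon>` closed polygon, #008000→engrave S314 F3410: (115.3996,65.8097) → (142.1953,93.7187) → (96.3009,28.0699) → (149.6491,40.0984) → (164.4673,90.3470) → (115.3996,65.8097) (closed)

[3] `<rect>` rectangle, #ff8800→cut S789 F1181: (9.3679,81.1238) → (90.1434,81.1238) → (90.1434,23.3895) → (9.3679,23.3895) → (9.3679,81.1238) (closed)

G21
G90
G00 X136.7674 Y82.2733
M3 S789
G1 X63.5568 Y116.6956 F1181
M5
G00 X115.3996 Y65.8097
M3 S314
G1 X142.1953 Y93.7187 F3410
G1 X96.3009 Y28.0699
G1 X149.6491 Y40.0984
G1 X164.4673 Y90.3470
G1 X115.3996 Y65.8097
M5
G00 X9.3679 Y81.1238
M3 S789
G1 X90.1434 Y81.1238 F1181
G1 X90.1434 Y23.3895
G1 X9.3679 Y23.3895
G1 X9.3679 Y81.1238
M5
G00 X0.0000 Y0.0000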